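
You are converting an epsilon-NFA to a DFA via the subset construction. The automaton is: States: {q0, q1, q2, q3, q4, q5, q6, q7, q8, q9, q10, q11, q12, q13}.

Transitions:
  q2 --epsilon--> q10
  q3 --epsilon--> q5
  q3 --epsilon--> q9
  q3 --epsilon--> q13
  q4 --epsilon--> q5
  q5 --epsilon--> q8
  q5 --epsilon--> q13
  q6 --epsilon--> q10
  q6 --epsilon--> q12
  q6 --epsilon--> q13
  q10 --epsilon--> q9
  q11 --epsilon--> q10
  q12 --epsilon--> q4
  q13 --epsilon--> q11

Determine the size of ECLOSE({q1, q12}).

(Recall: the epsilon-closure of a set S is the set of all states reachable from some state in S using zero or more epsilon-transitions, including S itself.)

Start with {q1, q12}.
From q12 via epsilon: add q4.
From q4 via epsilon: add q5.
From q5 via epsilon: add q8, q13.
From q13 via epsilon: add q11.
From q11 via epsilon: add q10.
From q10 via epsilon: add q9.
epsilon-closure = {q1, q4, q5, q8, q9, q10, q11, q12, q13}, which has 9 states.

9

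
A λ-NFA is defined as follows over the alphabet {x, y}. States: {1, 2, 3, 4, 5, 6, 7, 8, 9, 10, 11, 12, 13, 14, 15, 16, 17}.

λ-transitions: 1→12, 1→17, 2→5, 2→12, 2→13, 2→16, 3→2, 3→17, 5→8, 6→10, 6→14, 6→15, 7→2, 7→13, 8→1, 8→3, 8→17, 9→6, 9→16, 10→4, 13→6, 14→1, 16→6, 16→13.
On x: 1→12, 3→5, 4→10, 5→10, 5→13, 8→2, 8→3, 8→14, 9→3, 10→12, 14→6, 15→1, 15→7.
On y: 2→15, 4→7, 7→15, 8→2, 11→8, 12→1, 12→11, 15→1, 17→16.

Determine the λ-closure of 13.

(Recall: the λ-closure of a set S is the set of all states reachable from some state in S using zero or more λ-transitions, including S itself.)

{1, 4, 6, 10, 12, 13, 14, 15, 17}

Start with {13}.
From 13 via λ: add 6.
From 6 via λ: add 10, 14, 15.
From 10 via λ: add 4.
From 14 via λ: add 1.
From 1 via λ: add 12, 17.
No new states can be added; the closed set is {1, 4, 6, 10, 12, 13, 14, 15, 17}.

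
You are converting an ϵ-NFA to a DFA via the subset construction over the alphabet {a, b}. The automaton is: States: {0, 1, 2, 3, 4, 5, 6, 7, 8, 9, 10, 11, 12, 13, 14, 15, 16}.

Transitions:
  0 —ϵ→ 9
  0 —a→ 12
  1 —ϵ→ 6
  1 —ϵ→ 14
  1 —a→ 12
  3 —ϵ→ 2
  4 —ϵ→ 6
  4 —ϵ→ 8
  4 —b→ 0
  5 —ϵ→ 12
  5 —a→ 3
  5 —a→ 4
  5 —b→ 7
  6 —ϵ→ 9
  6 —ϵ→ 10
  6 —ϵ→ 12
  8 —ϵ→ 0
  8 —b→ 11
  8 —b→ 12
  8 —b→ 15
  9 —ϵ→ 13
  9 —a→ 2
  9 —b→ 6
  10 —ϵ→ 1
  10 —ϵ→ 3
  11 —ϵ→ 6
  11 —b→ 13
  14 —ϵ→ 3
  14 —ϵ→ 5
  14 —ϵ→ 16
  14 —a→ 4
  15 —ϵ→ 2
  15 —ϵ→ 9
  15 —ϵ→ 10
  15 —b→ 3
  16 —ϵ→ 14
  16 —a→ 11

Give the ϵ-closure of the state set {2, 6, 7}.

Start with {2, 6, 7}.
From 6 via ϵ: add 9, 10, 12.
From 9 via ϵ: add 13.
From 10 via ϵ: add 1, 3.
From 1 via ϵ: add 14.
From 14 via ϵ: add 5, 16.
No new states can be added; the closed set is {1, 2, 3, 5, 6, 7, 9, 10, 12, 13, 14, 16}.

{1, 2, 3, 5, 6, 7, 9, 10, 12, 13, 14, 16}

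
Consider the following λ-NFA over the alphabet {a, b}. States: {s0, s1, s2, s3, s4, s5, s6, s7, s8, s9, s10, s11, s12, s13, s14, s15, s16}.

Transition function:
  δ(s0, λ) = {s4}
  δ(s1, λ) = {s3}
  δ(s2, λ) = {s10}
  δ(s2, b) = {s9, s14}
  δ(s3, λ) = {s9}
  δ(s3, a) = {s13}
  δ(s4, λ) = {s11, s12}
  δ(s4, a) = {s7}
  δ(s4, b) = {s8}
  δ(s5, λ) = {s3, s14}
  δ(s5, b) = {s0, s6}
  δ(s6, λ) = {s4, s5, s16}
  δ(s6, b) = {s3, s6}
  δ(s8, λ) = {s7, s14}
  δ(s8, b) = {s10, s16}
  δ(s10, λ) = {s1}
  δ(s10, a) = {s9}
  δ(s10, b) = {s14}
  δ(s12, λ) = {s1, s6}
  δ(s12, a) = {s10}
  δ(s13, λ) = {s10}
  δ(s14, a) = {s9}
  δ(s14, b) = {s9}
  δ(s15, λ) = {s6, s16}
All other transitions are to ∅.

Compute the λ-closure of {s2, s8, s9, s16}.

{s1, s2, s3, s7, s8, s9, s10, s14, s16}

Start with {s2, s8, s9, s16}.
From s2 via λ: add s10.
From s8 via λ: add s7, s14.
From s10 via λ: add s1.
From s1 via λ: add s3.
No new states can be added; the closed set is {s1, s2, s3, s7, s8, s9, s10, s14, s16}.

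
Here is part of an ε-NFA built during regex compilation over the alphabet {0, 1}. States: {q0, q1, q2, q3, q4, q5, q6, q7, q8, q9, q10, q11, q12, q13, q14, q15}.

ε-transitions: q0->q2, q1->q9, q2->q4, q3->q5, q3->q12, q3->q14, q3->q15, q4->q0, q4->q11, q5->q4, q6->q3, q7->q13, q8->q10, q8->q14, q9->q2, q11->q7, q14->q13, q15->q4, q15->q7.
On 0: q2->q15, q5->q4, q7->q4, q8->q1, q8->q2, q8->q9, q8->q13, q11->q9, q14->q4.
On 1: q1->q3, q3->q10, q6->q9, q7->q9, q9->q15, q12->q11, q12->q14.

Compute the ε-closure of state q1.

{q0, q1, q2, q4, q7, q9, q11, q13}

Start with {q1}.
From q1 via ε: add q9.
From q9 via ε: add q2.
From q2 via ε: add q4.
From q4 via ε: add q0, q11.
From q11 via ε: add q7.
From q7 via ε: add q13.
No new states can be added; the closed set is {q0, q1, q2, q4, q7, q9, q11, q13}.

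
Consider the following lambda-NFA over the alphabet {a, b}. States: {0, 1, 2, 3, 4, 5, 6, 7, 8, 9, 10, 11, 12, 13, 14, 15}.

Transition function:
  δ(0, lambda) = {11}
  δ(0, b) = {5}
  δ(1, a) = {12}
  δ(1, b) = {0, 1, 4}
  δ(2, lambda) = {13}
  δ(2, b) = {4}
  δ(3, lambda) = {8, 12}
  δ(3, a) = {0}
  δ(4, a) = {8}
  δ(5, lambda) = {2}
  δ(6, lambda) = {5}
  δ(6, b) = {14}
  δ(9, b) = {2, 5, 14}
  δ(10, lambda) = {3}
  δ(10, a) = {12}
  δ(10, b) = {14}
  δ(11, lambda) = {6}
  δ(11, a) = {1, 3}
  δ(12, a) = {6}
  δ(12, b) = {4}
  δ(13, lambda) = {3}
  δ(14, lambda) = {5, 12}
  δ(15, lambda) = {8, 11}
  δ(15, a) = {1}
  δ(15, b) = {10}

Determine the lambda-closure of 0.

{0, 2, 3, 5, 6, 8, 11, 12, 13}

Start with {0}.
From 0 via lambda: add 11.
From 11 via lambda: add 6.
From 6 via lambda: add 5.
From 5 via lambda: add 2.
From 2 via lambda: add 13.
From 13 via lambda: add 3.
From 3 via lambda: add 8, 12.
No new states can be added; the closed set is {0, 2, 3, 5, 6, 8, 11, 12, 13}.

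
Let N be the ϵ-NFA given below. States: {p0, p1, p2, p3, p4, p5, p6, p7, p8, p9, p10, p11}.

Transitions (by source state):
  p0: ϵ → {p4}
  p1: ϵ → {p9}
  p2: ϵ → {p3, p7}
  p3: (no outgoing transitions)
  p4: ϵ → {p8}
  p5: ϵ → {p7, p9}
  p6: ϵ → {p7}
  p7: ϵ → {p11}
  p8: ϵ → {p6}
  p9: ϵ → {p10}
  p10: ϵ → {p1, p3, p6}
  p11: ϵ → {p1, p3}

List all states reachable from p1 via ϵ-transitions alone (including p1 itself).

{p1, p3, p6, p7, p9, p10, p11}

Start with {p1}.
From p1 via ϵ: add p9.
From p9 via ϵ: add p10.
From p10 via ϵ: add p3, p6.
From p6 via ϵ: add p7.
From p7 via ϵ: add p11.
No new states can be added; the closed set is {p1, p3, p6, p7, p9, p10, p11}.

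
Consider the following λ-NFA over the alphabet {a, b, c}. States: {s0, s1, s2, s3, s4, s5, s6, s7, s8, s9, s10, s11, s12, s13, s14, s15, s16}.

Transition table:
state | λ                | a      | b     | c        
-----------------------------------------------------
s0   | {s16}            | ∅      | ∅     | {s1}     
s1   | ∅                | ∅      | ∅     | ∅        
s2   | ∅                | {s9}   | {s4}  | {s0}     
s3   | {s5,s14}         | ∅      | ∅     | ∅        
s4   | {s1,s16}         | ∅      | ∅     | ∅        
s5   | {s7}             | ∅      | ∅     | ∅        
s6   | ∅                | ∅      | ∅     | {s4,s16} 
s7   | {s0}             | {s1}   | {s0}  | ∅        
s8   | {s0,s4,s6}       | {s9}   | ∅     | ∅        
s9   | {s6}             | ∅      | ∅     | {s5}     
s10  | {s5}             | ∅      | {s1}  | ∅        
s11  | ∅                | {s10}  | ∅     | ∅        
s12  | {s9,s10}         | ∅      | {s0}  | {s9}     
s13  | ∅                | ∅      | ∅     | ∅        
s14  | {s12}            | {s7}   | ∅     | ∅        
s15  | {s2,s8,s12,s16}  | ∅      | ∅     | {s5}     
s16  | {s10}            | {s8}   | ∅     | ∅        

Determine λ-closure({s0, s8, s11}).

Start with {s0, s8, s11}.
From s0 via λ: add s16.
From s8 via λ: add s4, s6.
From s4 via λ: add s1.
From s16 via λ: add s10.
From s10 via λ: add s5.
From s5 via λ: add s7.
No new states can be added; the closed set is {s0, s1, s4, s5, s6, s7, s8, s10, s11, s16}.

{s0, s1, s4, s5, s6, s7, s8, s10, s11, s16}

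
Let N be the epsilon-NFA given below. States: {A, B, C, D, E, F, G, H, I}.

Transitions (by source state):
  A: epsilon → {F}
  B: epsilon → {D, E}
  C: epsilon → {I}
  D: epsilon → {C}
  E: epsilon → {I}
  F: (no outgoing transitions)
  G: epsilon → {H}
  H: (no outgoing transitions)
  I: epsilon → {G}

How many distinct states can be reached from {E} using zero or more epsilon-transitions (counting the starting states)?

4

Start with {E}.
From E via epsilon: add I.
From I via epsilon: add G.
From G via epsilon: add H.
epsilon-closure = {E, G, H, I}, which has 4 states.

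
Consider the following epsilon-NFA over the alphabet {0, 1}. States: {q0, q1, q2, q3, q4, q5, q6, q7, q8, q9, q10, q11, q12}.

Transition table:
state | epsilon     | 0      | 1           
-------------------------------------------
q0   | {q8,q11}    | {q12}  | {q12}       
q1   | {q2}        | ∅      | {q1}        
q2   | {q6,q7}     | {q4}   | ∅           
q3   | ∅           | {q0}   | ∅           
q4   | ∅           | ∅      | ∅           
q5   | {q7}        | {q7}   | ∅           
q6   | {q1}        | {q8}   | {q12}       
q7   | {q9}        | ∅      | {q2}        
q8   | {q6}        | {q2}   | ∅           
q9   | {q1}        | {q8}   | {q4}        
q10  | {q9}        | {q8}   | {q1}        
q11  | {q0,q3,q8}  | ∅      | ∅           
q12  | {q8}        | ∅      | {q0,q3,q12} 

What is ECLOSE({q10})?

Start with {q10}.
From q10 via epsilon: add q9.
From q9 via epsilon: add q1.
From q1 via epsilon: add q2.
From q2 via epsilon: add q6, q7.
No new states can be added; the closed set is {q1, q2, q6, q7, q9, q10}.

{q1, q2, q6, q7, q9, q10}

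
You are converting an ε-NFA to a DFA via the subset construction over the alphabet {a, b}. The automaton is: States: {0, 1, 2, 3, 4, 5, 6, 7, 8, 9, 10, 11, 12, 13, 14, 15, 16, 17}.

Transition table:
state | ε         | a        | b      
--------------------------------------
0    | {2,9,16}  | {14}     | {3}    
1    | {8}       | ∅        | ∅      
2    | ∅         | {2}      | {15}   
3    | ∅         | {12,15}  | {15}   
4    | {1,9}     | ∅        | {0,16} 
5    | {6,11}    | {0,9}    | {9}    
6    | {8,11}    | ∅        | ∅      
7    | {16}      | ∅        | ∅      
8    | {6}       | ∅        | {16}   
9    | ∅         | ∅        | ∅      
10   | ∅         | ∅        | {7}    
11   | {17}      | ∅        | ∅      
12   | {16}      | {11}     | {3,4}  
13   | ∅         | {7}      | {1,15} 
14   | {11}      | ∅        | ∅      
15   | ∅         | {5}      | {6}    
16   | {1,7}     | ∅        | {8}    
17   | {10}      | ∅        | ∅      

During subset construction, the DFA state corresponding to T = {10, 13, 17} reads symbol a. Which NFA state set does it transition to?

13 on a → {7}.
No a-transition from 10, 17.
Union after reading a: {7}.
Now take the ε-closure:
From 7 via ε: add 16.
From 16 via ε: add 1.
From 1 via ε: add 8.
From 8 via ε: add 6.
From 6 via ε: add 11.
From 11 via ε: add 17.
From 17 via ε: add 10.
No new states can be added; the closed set is {1, 6, 7, 8, 10, 11, 16, 17}.

{1, 6, 7, 8, 10, 11, 16, 17}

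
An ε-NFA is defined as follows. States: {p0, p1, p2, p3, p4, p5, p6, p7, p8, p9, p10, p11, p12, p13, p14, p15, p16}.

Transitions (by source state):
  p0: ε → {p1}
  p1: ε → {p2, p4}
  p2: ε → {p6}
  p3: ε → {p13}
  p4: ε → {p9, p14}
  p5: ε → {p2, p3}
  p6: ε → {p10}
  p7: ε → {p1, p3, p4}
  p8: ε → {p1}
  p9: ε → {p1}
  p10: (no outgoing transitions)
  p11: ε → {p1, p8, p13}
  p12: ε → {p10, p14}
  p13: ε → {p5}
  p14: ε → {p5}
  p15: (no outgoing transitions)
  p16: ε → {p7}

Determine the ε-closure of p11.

Start with {p11}.
From p11 via ε: add p1, p8, p13.
From p1 via ε: add p2, p4.
From p13 via ε: add p5.
From p2 via ε: add p6.
From p4 via ε: add p9, p14.
From p5 via ε: add p3.
From p6 via ε: add p10.
No new states can be added; the closed set is {p1, p2, p3, p4, p5, p6, p8, p9, p10, p11, p13, p14}.

{p1, p2, p3, p4, p5, p6, p8, p9, p10, p11, p13, p14}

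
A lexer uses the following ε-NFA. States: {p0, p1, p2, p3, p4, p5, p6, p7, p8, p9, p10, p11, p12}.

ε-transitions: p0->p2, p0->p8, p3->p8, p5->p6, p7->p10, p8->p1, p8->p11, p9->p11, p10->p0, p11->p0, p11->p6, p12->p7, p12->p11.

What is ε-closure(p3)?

Start with {p3}.
From p3 via ε: add p8.
From p8 via ε: add p1, p11.
From p11 via ε: add p0, p6.
From p0 via ε: add p2.
No new states can be added; the closed set is {p0, p1, p2, p3, p6, p8, p11}.

{p0, p1, p2, p3, p6, p8, p11}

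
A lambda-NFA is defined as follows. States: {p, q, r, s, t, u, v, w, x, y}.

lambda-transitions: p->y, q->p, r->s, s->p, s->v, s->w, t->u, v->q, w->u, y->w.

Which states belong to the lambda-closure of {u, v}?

Start with {u, v}.
From v via lambda: add q.
From q via lambda: add p.
From p via lambda: add y.
From y via lambda: add w.
No new states can be added; the closed set is {p, q, u, v, w, y}.

{p, q, u, v, w, y}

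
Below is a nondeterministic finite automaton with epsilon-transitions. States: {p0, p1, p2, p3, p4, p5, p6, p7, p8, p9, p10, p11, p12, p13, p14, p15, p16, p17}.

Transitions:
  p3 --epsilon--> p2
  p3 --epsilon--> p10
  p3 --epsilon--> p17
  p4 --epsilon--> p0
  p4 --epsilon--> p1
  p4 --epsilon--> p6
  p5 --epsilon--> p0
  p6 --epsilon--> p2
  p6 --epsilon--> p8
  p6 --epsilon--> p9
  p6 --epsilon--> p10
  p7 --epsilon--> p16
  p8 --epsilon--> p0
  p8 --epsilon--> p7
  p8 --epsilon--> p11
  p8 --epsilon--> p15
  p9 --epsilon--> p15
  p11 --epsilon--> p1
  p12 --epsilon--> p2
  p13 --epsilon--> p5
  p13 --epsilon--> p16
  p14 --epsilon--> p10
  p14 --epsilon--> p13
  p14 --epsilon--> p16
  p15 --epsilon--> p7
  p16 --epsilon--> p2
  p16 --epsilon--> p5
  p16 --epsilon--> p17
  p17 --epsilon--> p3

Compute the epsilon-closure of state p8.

{p0, p1, p2, p3, p5, p7, p8, p10, p11, p15, p16, p17}

Start with {p8}.
From p8 via epsilon: add p0, p7, p11, p15.
From p7 via epsilon: add p16.
From p11 via epsilon: add p1.
From p16 via epsilon: add p2, p5, p17.
From p17 via epsilon: add p3.
From p3 via epsilon: add p10.
No new states can be added; the closed set is {p0, p1, p2, p3, p5, p7, p8, p10, p11, p15, p16, p17}.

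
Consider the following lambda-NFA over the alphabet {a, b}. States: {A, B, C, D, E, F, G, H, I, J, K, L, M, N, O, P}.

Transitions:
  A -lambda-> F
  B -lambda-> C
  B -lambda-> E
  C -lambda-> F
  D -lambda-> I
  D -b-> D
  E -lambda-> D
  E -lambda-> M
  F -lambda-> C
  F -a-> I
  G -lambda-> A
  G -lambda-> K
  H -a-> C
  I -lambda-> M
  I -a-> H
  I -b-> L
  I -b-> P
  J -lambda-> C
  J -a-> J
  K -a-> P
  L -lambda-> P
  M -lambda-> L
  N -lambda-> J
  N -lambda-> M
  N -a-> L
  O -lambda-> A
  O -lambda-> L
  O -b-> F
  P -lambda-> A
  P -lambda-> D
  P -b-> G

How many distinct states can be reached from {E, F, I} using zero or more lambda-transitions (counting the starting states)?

Start with {E, F, I}.
From E via lambda: add D, M.
From F via lambda: add C.
From M via lambda: add L.
From L via lambda: add P.
From P via lambda: add A.
lambda-closure = {A, C, D, E, F, I, L, M, P}, which has 9 states.

9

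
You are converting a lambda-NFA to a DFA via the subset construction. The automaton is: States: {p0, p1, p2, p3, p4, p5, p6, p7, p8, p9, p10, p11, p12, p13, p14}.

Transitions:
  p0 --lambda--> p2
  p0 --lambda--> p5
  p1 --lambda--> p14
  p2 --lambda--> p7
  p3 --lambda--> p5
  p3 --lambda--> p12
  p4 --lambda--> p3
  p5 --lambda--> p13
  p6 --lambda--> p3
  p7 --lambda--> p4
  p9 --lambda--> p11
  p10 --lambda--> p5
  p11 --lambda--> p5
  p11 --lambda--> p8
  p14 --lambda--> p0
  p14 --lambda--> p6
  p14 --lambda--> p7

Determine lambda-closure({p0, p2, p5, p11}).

Start with {p0, p2, p5, p11}.
From p2 via lambda: add p7.
From p5 via lambda: add p13.
From p11 via lambda: add p8.
From p7 via lambda: add p4.
From p4 via lambda: add p3.
From p3 via lambda: add p12.
No new states can be added; the closed set is {p0, p2, p3, p4, p5, p7, p8, p11, p12, p13}.

{p0, p2, p3, p4, p5, p7, p8, p11, p12, p13}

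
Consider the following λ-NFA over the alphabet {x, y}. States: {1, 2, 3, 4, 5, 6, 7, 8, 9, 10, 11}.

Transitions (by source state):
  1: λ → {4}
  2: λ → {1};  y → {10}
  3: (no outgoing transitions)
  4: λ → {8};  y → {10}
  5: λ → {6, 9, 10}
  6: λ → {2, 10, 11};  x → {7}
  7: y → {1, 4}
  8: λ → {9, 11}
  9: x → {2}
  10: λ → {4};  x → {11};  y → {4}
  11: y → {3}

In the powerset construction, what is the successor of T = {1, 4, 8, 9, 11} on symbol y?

4 on y → {10}.
11 on y → {3}.
No y-transition from 1, 8, 9.
Union after reading y: {3, 10}.
Now take the λ-closure:
From 10 via λ: add 4.
From 4 via λ: add 8.
From 8 via λ: add 9, 11.
No new states can be added; the closed set is {3, 4, 8, 9, 10, 11}.

{3, 4, 8, 9, 10, 11}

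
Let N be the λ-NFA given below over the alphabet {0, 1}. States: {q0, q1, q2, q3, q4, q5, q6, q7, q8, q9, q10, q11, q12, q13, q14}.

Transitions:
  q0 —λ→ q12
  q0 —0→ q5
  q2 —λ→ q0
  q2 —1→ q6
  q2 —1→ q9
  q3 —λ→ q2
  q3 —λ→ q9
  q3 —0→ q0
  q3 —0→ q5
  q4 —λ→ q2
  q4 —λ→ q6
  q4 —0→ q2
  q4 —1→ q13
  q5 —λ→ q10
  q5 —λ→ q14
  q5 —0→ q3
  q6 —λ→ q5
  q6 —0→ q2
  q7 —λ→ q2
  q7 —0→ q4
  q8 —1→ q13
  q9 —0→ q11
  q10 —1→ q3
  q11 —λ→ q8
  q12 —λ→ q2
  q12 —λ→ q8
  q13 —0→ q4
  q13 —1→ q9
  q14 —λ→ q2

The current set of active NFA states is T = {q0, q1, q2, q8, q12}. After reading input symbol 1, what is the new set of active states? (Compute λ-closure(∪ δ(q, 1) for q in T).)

q2 on 1 → {q6, q9}.
q8 on 1 → {q13}.
No 1-transition from q0, q1, q12.
Union after reading 1: {q6, q9, q13}.
Now take the λ-closure:
From q6 via λ: add q5.
From q5 via λ: add q10, q14.
From q14 via λ: add q2.
From q2 via λ: add q0.
From q0 via λ: add q12.
From q12 via λ: add q8.
No new states can be added; the closed set is {q0, q2, q5, q6, q8, q9, q10, q12, q13, q14}.

{q0, q2, q5, q6, q8, q9, q10, q12, q13, q14}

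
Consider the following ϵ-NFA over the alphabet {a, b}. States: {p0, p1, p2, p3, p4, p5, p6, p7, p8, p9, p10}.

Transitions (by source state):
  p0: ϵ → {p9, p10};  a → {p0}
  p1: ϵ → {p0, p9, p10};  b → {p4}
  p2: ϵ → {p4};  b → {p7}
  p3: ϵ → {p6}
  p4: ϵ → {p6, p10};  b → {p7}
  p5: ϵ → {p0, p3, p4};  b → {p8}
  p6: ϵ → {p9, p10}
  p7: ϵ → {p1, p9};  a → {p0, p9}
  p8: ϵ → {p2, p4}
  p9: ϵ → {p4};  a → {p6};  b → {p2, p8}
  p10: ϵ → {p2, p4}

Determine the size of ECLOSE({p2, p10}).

5

Start with {p2, p10}.
From p2 via ϵ: add p4.
From p4 via ϵ: add p6.
From p6 via ϵ: add p9.
ϵ-closure = {p2, p4, p6, p9, p10}, which has 5 states.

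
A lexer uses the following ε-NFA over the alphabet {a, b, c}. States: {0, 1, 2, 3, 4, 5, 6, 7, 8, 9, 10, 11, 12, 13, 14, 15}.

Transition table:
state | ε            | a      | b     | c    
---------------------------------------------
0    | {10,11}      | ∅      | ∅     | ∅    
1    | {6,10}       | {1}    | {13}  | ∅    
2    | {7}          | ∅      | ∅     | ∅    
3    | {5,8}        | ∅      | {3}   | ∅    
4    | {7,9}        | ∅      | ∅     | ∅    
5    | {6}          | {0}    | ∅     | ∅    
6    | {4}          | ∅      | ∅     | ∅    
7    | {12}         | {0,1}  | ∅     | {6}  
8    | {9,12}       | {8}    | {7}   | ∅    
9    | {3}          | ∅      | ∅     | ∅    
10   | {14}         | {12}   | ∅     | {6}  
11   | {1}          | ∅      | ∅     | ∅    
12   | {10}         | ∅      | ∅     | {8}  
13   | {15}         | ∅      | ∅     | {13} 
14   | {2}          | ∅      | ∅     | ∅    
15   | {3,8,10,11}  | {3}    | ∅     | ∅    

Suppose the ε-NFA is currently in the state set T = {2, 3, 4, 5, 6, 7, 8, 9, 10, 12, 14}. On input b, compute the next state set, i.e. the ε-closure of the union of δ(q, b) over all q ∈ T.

3 on b → {3}.
8 on b → {7}.
No b-transition from 2, 4, 5, 6, 7, 9, 10, 12, 14.
Union after reading b: {3, 7}.
Now take the ε-closure:
From 3 via ε: add 5, 8.
From 7 via ε: add 12.
From 5 via ε: add 6.
From 8 via ε: add 9.
From 12 via ε: add 10.
From 6 via ε: add 4.
From 10 via ε: add 14.
From 14 via ε: add 2.
No new states can be added; the closed set is {2, 3, 4, 5, 6, 7, 8, 9, 10, 12, 14}.

{2, 3, 4, 5, 6, 7, 8, 9, 10, 12, 14}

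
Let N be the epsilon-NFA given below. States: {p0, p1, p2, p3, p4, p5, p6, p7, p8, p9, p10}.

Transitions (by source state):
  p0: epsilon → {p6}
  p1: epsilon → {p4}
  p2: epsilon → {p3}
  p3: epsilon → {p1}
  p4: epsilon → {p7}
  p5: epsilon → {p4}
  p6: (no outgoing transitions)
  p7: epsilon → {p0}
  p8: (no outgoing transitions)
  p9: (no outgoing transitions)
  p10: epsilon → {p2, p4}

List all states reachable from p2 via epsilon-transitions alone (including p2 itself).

Start with {p2}.
From p2 via epsilon: add p3.
From p3 via epsilon: add p1.
From p1 via epsilon: add p4.
From p4 via epsilon: add p7.
From p7 via epsilon: add p0.
From p0 via epsilon: add p6.
No new states can be added; the closed set is {p0, p1, p2, p3, p4, p6, p7}.

{p0, p1, p2, p3, p4, p6, p7}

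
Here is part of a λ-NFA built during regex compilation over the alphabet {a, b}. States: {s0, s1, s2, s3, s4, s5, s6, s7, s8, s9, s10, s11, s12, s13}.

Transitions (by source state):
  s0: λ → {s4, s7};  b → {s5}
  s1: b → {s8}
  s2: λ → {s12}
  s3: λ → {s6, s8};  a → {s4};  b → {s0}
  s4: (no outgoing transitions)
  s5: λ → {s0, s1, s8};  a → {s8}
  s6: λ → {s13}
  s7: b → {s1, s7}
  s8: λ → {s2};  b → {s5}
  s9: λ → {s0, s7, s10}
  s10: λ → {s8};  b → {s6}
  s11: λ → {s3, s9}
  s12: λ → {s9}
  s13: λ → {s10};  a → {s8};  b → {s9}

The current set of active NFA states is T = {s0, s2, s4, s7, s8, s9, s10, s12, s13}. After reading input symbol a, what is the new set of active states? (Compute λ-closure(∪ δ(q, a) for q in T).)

{s0, s2, s4, s7, s8, s9, s10, s12}

s13 on a → {s8}.
No a-transition from s0, s2, s4, s7, s8, s9, s10, s12.
Union after reading a: {s8}.
Now take the λ-closure:
From s8 via λ: add s2.
From s2 via λ: add s12.
From s12 via λ: add s9.
From s9 via λ: add s0, s7, s10.
From s0 via λ: add s4.
No new states can be added; the closed set is {s0, s2, s4, s7, s8, s9, s10, s12}.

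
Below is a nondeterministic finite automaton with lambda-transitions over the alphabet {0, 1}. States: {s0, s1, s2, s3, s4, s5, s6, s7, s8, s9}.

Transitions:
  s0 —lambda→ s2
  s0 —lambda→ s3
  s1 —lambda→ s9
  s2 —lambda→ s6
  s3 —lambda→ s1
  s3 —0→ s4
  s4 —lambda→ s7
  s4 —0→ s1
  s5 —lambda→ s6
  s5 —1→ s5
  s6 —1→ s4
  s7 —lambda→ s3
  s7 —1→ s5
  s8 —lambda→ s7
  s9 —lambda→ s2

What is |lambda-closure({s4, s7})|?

7

Start with {s4, s7}.
From s7 via lambda: add s3.
From s3 via lambda: add s1.
From s1 via lambda: add s9.
From s9 via lambda: add s2.
From s2 via lambda: add s6.
lambda-closure = {s1, s2, s3, s4, s6, s7, s9}, which has 7 states.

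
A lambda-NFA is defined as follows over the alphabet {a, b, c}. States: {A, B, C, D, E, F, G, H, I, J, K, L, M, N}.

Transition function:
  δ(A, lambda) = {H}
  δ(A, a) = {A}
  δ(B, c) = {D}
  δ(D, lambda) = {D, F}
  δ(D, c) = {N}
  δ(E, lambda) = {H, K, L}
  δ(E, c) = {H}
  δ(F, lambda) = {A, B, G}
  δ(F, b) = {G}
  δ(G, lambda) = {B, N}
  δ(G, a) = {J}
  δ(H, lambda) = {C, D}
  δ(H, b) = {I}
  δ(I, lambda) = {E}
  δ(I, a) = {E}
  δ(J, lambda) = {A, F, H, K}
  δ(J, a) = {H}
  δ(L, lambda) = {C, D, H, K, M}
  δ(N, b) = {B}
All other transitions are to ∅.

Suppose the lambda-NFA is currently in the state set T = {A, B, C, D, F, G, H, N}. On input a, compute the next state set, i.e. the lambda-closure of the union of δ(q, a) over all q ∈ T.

A on a → {A}.
G on a → {J}.
No a-transition from B, C, D, F, H, N.
Union after reading a: {A, J}.
Now take the lambda-closure:
From A via lambda: add H.
From J via lambda: add F, K.
From F via lambda: add B, G.
From H via lambda: add C, D.
From G via lambda: add N.
No new states can be added; the closed set is {A, B, C, D, F, G, H, J, K, N}.

{A, B, C, D, F, G, H, J, K, N}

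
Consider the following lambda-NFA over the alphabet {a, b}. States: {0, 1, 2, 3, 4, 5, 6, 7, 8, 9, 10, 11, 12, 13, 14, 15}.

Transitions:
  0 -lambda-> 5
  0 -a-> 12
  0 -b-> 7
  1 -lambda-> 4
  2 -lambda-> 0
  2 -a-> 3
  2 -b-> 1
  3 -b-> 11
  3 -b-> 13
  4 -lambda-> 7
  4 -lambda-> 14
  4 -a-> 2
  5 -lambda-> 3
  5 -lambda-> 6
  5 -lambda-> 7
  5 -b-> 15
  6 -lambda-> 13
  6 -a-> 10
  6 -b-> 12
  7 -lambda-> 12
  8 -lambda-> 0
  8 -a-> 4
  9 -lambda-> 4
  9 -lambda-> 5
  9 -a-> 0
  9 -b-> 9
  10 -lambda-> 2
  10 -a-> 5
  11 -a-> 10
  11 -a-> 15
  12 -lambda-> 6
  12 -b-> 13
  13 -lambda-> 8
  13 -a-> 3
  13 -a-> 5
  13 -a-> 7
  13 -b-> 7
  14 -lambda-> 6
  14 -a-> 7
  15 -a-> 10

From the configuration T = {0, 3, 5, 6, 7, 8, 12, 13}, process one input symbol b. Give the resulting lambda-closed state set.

{0, 3, 5, 6, 7, 8, 11, 12, 13, 15}

0 on b → {7}.
3 on b → {11, 13}.
5 on b → {15}.
6 on b → {12}.
12 on b → {13}.
13 on b → {7}.
No b-transition from 7, 8.
Union after reading b: {7, 11, 12, 13, 15}.
Now take the lambda-closure:
From 12 via lambda: add 6.
From 13 via lambda: add 8.
From 8 via lambda: add 0.
From 0 via lambda: add 5.
From 5 via lambda: add 3.
No new states can be added; the closed set is {0, 3, 5, 6, 7, 8, 11, 12, 13, 15}.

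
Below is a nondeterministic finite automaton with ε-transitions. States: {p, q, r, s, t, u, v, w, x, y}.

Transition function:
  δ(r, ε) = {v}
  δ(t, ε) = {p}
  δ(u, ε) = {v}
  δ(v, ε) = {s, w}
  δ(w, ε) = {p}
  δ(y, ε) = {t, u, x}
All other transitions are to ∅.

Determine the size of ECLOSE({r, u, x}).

7

Start with {r, u, x}.
From r via ε: add v.
From v via ε: add s, w.
From w via ε: add p.
ε-closure = {p, r, s, u, v, w, x}, which has 7 states.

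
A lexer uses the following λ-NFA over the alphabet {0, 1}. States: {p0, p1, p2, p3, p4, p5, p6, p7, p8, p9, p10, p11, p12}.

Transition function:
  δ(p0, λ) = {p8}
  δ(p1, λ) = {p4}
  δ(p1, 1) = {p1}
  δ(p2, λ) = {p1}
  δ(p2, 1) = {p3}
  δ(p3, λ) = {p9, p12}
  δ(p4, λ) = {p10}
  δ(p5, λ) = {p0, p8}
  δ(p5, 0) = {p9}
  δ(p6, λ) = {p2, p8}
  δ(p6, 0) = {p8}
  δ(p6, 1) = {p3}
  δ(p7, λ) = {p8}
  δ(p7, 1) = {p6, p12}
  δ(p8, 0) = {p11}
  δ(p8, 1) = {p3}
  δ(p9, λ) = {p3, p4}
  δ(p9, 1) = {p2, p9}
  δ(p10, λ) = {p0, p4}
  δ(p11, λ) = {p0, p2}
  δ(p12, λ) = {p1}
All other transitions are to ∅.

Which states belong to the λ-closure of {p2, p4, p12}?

{p0, p1, p2, p4, p8, p10, p12}

Start with {p2, p4, p12}.
From p2 via λ: add p1.
From p4 via λ: add p10.
From p10 via λ: add p0.
From p0 via λ: add p8.
No new states can be added; the closed set is {p0, p1, p2, p4, p8, p10, p12}.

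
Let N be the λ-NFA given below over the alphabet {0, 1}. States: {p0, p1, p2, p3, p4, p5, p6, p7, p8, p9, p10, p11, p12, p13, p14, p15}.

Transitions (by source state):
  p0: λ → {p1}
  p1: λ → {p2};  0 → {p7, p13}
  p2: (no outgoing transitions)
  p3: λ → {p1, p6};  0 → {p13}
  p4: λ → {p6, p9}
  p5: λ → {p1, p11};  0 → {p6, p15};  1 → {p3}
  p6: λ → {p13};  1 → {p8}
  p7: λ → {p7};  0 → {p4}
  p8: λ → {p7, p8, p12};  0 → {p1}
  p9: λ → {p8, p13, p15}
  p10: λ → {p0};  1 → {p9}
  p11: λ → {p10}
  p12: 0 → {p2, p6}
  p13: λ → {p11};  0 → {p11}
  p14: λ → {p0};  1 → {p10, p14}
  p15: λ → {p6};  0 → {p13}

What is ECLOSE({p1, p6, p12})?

Start with {p1, p6, p12}.
From p1 via λ: add p2.
From p6 via λ: add p13.
From p13 via λ: add p11.
From p11 via λ: add p10.
From p10 via λ: add p0.
No new states can be added; the closed set is {p0, p1, p2, p6, p10, p11, p12, p13}.

{p0, p1, p2, p6, p10, p11, p12, p13}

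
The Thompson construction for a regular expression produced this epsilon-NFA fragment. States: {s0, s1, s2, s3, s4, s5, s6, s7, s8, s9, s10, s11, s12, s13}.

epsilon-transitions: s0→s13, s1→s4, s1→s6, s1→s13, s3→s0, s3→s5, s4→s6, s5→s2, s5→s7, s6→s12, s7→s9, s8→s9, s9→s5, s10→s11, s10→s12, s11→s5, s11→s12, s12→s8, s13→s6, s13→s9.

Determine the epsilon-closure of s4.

Start with {s4}.
From s4 via epsilon: add s6.
From s6 via epsilon: add s12.
From s12 via epsilon: add s8.
From s8 via epsilon: add s9.
From s9 via epsilon: add s5.
From s5 via epsilon: add s2, s7.
No new states can be added; the closed set is {s2, s4, s5, s6, s7, s8, s9, s12}.

{s2, s4, s5, s6, s7, s8, s9, s12}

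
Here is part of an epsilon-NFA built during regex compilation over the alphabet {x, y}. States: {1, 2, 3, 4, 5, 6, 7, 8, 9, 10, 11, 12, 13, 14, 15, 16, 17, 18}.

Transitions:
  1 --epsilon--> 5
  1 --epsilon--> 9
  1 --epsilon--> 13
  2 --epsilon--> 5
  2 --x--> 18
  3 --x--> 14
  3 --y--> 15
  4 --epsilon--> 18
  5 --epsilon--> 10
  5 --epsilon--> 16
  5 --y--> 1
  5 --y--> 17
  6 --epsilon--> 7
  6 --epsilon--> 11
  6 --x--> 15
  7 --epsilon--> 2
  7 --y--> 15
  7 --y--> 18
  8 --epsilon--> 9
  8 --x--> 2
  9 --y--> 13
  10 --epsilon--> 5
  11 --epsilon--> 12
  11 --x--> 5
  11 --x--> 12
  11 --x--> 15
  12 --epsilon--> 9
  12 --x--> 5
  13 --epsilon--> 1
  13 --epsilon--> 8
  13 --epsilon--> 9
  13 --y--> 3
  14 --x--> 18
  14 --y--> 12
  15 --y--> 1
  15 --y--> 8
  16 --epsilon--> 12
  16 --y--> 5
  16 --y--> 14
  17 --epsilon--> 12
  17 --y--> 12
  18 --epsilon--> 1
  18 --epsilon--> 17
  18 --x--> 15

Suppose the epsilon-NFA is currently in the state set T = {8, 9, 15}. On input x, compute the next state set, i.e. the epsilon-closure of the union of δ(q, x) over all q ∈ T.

{2, 5, 9, 10, 12, 16}

8 on x → {2}.
No x-transition from 9, 15.
Union after reading x: {2}.
Now take the epsilon-closure:
From 2 via epsilon: add 5.
From 5 via epsilon: add 10, 16.
From 16 via epsilon: add 12.
From 12 via epsilon: add 9.
No new states can be added; the closed set is {2, 5, 9, 10, 12, 16}.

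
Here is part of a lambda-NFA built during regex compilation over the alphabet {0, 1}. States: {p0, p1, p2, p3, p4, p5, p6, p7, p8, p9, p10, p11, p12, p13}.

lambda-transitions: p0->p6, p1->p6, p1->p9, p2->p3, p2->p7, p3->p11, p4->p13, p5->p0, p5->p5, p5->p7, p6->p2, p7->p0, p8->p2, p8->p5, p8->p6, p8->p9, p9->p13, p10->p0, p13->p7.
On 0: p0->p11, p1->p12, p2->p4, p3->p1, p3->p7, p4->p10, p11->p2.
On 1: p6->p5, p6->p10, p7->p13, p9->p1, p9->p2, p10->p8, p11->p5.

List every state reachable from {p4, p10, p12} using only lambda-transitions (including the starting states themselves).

{p0, p2, p3, p4, p6, p7, p10, p11, p12, p13}

Start with {p4, p10, p12}.
From p4 via lambda: add p13.
From p10 via lambda: add p0.
From p0 via lambda: add p6.
From p13 via lambda: add p7.
From p6 via lambda: add p2.
From p2 via lambda: add p3.
From p3 via lambda: add p11.
No new states can be added; the closed set is {p0, p2, p3, p4, p6, p7, p10, p11, p12, p13}.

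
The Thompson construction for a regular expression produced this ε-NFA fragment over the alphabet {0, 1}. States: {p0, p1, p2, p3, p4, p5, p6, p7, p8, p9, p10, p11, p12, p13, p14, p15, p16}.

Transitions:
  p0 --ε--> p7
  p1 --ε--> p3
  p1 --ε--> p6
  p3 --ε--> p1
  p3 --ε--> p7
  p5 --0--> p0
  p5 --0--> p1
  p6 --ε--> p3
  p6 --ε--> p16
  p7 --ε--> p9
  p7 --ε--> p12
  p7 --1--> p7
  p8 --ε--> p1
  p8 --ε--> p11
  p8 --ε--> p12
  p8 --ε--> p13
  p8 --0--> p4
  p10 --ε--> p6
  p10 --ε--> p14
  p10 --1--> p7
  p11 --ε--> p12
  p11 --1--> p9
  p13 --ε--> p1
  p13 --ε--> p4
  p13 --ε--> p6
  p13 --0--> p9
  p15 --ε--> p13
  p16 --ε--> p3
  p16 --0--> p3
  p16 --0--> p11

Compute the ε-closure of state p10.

Start with {p10}.
From p10 via ε: add p6, p14.
From p6 via ε: add p3, p16.
From p3 via ε: add p1, p7.
From p7 via ε: add p9, p12.
No new states can be added; the closed set is {p1, p3, p6, p7, p9, p10, p12, p14, p16}.

{p1, p3, p6, p7, p9, p10, p12, p14, p16}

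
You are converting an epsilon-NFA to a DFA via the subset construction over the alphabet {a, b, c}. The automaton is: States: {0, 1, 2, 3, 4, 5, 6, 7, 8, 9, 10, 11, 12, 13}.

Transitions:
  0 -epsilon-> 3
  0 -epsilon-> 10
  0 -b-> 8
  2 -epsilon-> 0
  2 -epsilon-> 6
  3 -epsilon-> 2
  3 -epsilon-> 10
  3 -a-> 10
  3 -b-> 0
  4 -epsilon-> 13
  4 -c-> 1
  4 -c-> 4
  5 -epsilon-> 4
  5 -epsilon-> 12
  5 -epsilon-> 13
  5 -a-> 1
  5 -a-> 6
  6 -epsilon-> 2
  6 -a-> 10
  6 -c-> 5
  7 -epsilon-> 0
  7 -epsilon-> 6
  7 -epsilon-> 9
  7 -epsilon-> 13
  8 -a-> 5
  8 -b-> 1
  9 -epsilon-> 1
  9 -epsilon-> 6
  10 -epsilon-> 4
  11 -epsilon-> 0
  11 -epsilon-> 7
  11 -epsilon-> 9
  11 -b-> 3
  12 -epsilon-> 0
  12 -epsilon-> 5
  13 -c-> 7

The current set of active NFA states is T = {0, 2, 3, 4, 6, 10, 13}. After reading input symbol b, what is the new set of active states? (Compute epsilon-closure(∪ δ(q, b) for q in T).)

0 on b → {8}.
3 on b → {0}.
No b-transition from 2, 4, 6, 10, 13.
Union after reading b: {0, 8}.
Now take the epsilon-closure:
From 0 via epsilon: add 3, 10.
From 3 via epsilon: add 2.
From 10 via epsilon: add 4.
From 2 via epsilon: add 6.
From 4 via epsilon: add 13.
No new states can be added; the closed set is {0, 2, 3, 4, 6, 8, 10, 13}.

{0, 2, 3, 4, 6, 8, 10, 13}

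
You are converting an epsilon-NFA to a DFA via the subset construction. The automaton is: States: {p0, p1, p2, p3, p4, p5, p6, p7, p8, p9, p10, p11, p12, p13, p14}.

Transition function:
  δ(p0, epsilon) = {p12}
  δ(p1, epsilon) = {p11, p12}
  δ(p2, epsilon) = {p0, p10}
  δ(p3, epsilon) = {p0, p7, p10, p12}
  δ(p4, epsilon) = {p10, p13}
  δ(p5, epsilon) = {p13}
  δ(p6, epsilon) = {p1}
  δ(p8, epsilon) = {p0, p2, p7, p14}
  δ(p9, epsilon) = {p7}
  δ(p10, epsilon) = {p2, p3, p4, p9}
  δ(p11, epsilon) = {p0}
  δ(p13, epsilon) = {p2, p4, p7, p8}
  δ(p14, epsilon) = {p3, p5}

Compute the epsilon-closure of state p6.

Start with {p6}.
From p6 via epsilon: add p1.
From p1 via epsilon: add p11, p12.
From p11 via epsilon: add p0.
No new states can be added; the closed set is {p0, p1, p6, p11, p12}.

{p0, p1, p6, p11, p12}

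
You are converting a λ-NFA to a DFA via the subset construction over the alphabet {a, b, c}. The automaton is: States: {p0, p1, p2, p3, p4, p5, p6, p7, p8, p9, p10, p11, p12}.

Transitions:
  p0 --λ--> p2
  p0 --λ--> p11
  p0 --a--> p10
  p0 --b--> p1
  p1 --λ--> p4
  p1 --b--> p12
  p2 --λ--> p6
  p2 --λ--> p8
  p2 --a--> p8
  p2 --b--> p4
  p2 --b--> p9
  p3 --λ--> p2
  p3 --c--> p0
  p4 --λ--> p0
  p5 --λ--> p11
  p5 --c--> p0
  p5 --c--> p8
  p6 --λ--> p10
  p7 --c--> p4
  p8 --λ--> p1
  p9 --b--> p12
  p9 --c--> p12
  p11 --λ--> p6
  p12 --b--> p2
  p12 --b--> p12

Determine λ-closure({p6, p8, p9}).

Start with {p6, p8, p9}.
From p6 via λ: add p10.
From p8 via λ: add p1.
From p1 via λ: add p4.
From p4 via λ: add p0.
From p0 via λ: add p2, p11.
No new states can be added; the closed set is {p0, p1, p2, p4, p6, p8, p9, p10, p11}.

{p0, p1, p2, p4, p6, p8, p9, p10, p11}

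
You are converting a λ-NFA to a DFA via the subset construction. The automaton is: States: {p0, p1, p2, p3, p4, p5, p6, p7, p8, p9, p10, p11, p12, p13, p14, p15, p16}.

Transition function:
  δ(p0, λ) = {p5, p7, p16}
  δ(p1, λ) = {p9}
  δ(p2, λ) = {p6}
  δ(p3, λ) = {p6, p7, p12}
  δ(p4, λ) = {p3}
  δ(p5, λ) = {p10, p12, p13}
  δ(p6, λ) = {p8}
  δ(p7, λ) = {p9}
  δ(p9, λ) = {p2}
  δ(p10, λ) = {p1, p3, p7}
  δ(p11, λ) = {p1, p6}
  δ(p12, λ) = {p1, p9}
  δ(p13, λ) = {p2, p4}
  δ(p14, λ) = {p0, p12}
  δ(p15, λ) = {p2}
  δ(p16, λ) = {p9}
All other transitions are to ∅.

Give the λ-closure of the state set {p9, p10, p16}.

Start with {p9, p10, p16}.
From p9 via λ: add p2.
From p10 via λ: add p1, p3, p7.
From p2 via λ: add p6.
From p3 via λ: add p12.
From p6 via λ: add p8.
No new states can be added; the closed set is {p1, p2, p3, p6, p7, p8, p9, p10, p12, p16}.

{p1, p2, p3, p6, p7, p8, p9, p10, p12, p16}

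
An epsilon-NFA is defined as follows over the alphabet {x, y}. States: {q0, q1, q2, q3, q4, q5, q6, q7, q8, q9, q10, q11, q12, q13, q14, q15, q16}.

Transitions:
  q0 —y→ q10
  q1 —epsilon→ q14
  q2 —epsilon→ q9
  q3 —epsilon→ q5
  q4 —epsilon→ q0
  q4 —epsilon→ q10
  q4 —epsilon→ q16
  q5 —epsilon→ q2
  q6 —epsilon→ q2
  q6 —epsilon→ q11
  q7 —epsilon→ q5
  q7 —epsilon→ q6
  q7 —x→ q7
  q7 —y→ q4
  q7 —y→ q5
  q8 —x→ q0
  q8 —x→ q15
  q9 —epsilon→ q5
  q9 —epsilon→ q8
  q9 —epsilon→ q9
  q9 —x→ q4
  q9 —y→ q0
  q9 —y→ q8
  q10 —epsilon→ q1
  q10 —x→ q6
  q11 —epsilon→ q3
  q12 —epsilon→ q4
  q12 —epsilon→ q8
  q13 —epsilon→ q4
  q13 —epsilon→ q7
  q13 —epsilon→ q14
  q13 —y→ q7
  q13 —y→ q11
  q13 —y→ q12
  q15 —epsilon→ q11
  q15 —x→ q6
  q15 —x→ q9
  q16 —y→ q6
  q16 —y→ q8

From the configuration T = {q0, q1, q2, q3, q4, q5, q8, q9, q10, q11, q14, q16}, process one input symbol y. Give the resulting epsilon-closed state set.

{q0, q1, q2, q3, q5, q6, q8, q9, q10, q11, q14}

q0 on y → {q10}.
q9 on y → {q0, q8}.
q16 on y → {q6, q8}.
No y-transition from q1, q2, q3, q4, q5, q8, q10, q11, q14.
Union after reading y: {q0, q6, q8, q10}.
Now take the epsilon-closure:
From q6 via epsilon: add q2, q11.
From q10 via epsilon: add q1.
From q1 via epsilon: add q14.
From q2 via epsilon: add q9.
From q11 via epsilon: add q3.
From q3 via epsilon: add q5.
No new states can be added; the closed set is {q0, q1, q2, q3, q5, q6, q8, q9, q10, q11, q14}.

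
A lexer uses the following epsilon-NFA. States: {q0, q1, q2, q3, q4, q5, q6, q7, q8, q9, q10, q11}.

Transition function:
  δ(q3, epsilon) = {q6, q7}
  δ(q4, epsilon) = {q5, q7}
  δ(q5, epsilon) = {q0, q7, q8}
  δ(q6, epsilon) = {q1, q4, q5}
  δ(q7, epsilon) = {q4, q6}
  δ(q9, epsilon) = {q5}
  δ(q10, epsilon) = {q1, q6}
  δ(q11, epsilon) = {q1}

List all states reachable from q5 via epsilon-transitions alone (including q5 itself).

Start with {q5}.
From q5 via epsilon: add q0, q7, q8.
From q7 via epsilon: add q4, q6.
From q6 via epsilon: add q1.
No new states can be added; the closed set is {q0, q1, q4, q5, q6, q7, q8}.

{q0, q1, q4, q5, q6, q7, q8}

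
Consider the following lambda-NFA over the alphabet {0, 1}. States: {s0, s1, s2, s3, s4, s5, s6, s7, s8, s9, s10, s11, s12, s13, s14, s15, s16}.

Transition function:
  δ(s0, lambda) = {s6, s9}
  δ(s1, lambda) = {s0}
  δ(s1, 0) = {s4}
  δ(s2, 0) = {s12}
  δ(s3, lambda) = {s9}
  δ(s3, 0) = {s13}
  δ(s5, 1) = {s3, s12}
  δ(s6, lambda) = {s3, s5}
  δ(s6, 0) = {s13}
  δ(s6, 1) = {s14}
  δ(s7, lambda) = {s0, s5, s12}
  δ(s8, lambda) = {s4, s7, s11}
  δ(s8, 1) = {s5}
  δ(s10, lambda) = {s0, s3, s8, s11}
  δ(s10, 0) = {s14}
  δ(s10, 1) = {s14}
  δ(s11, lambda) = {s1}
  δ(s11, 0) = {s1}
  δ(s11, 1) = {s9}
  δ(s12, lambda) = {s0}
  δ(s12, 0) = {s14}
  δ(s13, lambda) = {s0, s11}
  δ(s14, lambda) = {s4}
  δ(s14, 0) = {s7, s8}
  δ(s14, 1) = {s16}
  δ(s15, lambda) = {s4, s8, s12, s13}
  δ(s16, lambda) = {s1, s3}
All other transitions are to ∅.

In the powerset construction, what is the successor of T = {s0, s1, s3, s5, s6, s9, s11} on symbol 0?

{s0, s1, s3, s4, s5, s6, s9, s11, s13}

s1 on 0 → {s4}.
s3 on 0 → {s13}.
s6 on 0 → {s13}.
s11 on 0 → {s1}.
No 0-transition from s0, s5, s9.
Union after reading 0: {s1, s4, s13}.
Now take the lambda-closure:
From s1 via lambda: add s0.
From s13 via lambda: add s11.
From s0 via lambda: add s6, s9.
From s6 via lambda: add s3, s5.
No new states can be added; the closed set is {s0, s1, s3, s4, s5, s6, s9, s11, s13}.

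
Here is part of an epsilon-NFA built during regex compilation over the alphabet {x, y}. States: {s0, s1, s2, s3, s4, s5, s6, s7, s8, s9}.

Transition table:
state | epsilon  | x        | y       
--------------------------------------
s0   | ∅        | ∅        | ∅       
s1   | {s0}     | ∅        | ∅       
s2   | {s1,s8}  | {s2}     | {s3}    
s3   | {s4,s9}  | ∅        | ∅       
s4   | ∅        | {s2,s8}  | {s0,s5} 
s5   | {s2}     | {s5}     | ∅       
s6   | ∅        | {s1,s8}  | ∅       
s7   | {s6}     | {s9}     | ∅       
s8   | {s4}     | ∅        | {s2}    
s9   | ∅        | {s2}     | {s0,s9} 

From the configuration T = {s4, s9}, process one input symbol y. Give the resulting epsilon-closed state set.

s4 on y → {s0, s5}.
s9 on y → {s0, s9}.
Union after reading y: {s0, s5, s9}.
Now take the epsilon-closure:
From s5 via epsilon: add s2.
From s2 via epsilon: add s1, s8.
From s8 via epsilon: add s4.
No new states can be added; the closed set is {s0, s1, s2, s4, s5, s8, s9}.

{s0, s1, s2, s4, s5, s8, s9}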